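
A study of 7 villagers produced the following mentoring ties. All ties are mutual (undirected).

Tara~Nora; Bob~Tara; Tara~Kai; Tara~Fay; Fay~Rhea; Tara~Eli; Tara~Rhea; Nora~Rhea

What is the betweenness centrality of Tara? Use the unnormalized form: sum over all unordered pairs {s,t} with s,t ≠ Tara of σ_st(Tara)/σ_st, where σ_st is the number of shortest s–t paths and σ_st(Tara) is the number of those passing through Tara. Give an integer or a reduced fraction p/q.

Pairs whose geodesics pass through Tara — Nora–Bob: 1; Nora–Fay: 1/2; Nora–Kai: 1; Nora–Eli: 1; Bob–Rhea: 1; Bob–Fay: 1; Bob–Kai: 1; Bob–Eli: 1; Rhea–Kai: 1; Rhea–Eli: 1; Fay–Kai: 1; Fay–Eli: 1; Kai–Eli: 1.
All other pairs contribute 0.
Summing the contributions gives betweenness(Tara) = 25/2.

25/2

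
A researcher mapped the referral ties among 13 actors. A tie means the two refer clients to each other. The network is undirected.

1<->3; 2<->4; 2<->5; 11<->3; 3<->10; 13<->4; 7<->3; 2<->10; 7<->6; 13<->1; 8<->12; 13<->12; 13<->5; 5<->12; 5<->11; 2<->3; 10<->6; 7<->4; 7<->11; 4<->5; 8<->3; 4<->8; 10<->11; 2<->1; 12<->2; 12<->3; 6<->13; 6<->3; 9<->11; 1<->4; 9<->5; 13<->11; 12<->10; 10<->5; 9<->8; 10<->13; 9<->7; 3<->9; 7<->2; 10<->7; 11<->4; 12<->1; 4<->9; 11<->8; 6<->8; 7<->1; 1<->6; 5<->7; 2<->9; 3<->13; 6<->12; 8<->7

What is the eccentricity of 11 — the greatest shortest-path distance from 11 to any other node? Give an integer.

2

Distances from 11: 1:2, 2:2, 3:1, 4:1, 5:1, 6:2, 7:1, 8:1, 9:1, 10:1, 12:2, 13:1.
The largest is 2 (to 12, 6, 1, and 2), so the eccentricity of 11 is 2.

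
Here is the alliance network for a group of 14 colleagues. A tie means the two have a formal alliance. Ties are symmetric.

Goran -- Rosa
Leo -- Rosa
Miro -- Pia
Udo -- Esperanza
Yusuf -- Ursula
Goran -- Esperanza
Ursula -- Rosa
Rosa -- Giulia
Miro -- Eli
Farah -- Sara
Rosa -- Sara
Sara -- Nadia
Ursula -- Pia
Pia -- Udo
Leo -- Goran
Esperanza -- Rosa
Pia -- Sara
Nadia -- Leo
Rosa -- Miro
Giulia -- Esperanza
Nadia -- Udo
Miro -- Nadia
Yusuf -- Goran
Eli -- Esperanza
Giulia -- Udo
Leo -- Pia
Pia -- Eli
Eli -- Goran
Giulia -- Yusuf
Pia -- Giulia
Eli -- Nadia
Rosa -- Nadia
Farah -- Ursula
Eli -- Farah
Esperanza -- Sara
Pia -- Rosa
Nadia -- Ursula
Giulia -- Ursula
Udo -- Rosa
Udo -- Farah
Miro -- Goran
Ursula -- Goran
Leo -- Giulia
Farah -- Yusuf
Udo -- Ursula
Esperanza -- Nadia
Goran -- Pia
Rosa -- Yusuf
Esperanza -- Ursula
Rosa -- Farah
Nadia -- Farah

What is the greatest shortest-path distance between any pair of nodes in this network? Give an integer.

2

Eccentricity of each node (its greatest distance to any other): Eli:2, Esperanza:2, Farah:2, Giulia:2, Goran:2, Leo:2, Miro:2, Nadia:2, Pia:2, Rosa:2, Sara:2, Udo:2, Ursula:2, Yusuf:2.
The maximum eccentricity is 2, realized for instance by the pair Leo–Miro via Leo – Goran – Miro. So the diameter is 2.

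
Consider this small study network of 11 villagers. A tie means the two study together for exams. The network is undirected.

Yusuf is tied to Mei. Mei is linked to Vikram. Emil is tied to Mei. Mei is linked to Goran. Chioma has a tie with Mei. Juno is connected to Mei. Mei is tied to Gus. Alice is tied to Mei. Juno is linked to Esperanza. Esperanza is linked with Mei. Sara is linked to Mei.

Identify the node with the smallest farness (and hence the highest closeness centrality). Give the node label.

Mei

Farness (sum of distances to all others) for each node — Alice:19, Chioma:19, Emil:19, Esperanza:18, Goran:19, Gus:19, Juno:18, Mei:10, Sara:19, Vikram:19, Yusuf:19.
The smallest farness is 10, for Mei, so Mei has the highest closeness.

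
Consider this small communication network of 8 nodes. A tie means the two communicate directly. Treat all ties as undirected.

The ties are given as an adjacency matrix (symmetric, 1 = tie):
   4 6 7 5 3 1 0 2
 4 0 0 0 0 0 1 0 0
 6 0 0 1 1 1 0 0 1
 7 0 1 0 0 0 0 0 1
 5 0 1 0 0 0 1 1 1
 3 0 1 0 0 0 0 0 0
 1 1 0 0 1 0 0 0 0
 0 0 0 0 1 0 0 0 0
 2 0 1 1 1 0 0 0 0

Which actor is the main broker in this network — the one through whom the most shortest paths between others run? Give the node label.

5

Unnormalized betweenness of each node: 0:0, 1:6, 2:2, 3:0, 4:0, 5:14, 6:8, 7:0.
5 has the largest value, 14, making it the main broker — the node through which the most shortest paths run.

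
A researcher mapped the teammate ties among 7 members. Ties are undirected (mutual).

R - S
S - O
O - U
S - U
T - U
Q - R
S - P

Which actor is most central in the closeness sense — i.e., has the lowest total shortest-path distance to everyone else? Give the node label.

S

Farness (sum of distances to all others) for each node — O:11, P:13, Q:16, R:11, S:8, T:15, U:10.
The smallest farness is 8, for S, so S has the highest closeness.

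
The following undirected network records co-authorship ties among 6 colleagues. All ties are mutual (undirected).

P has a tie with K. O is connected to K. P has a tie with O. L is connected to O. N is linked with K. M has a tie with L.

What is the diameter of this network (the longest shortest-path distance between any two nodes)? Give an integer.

4

Eccentricity of each node (its greatest distance to any other): K:3, L:3, M:4, N:4, O:2, P:3.
The maximum eccentricity is 4, realized for instance by the pair M–N via M – L – O – K – N. So the diameter is 4.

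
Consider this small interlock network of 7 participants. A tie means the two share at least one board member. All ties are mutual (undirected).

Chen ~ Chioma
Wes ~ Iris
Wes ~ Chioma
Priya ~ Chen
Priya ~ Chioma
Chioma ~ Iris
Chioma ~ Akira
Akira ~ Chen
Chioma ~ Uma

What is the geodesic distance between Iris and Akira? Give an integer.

2

One shortest route is Iris – Chioma – Akira, which uses 2 edges, and Iris and Akira are not directly tied, so nothing shorter exists. So d(Iris,Akira) = 2.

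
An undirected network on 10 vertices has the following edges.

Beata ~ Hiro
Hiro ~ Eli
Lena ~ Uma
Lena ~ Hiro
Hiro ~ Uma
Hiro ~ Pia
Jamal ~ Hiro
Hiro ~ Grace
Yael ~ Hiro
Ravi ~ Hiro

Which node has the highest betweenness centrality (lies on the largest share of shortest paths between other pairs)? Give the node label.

Hiro

Unnormalized betweenness of each node: Beata:0, Eli:0, Grace:0, Hiro:35, Jamal:0, Lena:0, Pia:0, Ravi:0, Uma:0, Yael:0.
Hiro has the largest value, 35, making it the main broker — the node through which the most shortest paths run.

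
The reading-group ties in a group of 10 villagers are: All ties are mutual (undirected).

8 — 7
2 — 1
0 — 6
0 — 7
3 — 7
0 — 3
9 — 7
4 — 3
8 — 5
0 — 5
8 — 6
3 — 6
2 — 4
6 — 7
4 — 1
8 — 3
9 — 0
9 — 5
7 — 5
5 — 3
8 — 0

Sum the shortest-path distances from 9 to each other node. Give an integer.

20

Distances from 9: 0:1, 1:4, 2:4, 3:2, 4:3, 5:1, 6:2, 7:1, 8:2.
Sum = 1 + 4 + 4 + 2 + 3 + 1 + 2 + 1 + 2 = 20.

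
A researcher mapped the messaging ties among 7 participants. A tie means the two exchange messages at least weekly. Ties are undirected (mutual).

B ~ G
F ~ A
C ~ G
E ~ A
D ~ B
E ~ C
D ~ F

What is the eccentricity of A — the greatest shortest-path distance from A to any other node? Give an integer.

Distances from A: B:3, C:2, D:2, E:1, F:1, G:3.
The largest is 3 (to G and B), so the eccentricity of A is 3.

3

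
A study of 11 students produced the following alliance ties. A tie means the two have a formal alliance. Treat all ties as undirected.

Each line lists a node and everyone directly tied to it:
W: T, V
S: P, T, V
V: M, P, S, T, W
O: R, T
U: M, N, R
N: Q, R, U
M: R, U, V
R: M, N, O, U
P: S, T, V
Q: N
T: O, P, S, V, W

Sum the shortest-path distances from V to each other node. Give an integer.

18

Distances from V: M:1, N:3, O:2, P:1, Q:4, R:2, S:1, T:1, U:2, W:1.
Sum = 1 + 3 + 2 + 1 + 4 + 2 + 1 + 1 + 2 + 1 = 18.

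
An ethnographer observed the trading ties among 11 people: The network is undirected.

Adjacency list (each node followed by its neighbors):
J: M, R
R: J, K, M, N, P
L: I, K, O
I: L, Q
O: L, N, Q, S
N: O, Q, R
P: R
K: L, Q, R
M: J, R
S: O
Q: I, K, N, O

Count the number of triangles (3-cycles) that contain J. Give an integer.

J's neighbors: M and R.
Neighbor pairs that are themselves tied: J–M–R. Each forms one triangle with J, for 1 in total.

1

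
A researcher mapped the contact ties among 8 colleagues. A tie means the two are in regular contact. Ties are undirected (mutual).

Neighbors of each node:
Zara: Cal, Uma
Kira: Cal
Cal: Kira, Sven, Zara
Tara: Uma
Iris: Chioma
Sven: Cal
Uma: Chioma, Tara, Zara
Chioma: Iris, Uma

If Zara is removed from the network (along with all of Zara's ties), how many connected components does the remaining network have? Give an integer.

2

Without Zara, the remaining ties split the others into: {Chioma, Iris, Tara, Uma}; {Cal, Kira, Sven}.
That's 2 separate components.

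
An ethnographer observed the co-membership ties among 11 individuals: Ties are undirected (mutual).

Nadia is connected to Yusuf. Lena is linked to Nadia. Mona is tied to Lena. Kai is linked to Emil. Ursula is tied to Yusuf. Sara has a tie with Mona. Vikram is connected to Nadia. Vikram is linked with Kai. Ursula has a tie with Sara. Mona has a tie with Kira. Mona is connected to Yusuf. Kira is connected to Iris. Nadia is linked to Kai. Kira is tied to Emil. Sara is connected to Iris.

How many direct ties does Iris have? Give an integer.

Iris is directly tied to Kira and Sara. That is 2 neighbors, so the degree of Iris is 2.

2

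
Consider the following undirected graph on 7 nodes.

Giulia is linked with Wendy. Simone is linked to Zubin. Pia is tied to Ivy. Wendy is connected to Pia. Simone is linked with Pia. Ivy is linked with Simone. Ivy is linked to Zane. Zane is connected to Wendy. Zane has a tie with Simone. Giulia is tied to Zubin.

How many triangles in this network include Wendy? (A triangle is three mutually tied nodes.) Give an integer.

0

Wendy's neighbors are Giulia, Pia, and Zane, but none of them are tied to each other, so no triangle contains Wendy.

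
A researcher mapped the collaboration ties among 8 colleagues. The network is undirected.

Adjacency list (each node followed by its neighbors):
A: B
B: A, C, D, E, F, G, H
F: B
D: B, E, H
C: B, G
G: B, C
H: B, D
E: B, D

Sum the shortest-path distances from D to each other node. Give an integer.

11

Distances from D: A:2, B:1, C:2, E:1, F:2, G:2, H:1.
Sum = 2 + 1 + 2 + 1 + 2 + 2 + 1 = 11.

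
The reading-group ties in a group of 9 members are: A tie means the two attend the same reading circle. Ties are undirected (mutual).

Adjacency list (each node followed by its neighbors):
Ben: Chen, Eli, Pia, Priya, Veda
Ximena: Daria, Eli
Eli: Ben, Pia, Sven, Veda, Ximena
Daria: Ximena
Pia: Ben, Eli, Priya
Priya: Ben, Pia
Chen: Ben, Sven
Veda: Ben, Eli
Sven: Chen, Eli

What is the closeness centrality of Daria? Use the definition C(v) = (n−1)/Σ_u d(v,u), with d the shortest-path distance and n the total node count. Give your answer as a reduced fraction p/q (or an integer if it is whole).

8/23

Distances from Daria: Ben:3, Chen:4, Eli:2, Pia:3, Priya:4, Sven:3, Veda:3, Ximena:1. Sum = 23.
n = 9, so closeness = 8/23.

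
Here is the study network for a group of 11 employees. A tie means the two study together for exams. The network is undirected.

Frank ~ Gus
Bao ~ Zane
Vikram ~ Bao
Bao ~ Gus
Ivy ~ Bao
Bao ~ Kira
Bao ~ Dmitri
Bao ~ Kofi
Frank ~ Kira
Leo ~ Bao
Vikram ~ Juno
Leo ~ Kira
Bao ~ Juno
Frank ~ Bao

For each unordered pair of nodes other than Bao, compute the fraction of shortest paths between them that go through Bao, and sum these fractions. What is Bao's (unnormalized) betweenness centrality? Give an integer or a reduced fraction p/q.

Pairs whose geodesics pass through Bao — Dmitri–Kira: 1; Dmitri–Juno: 1; Dmitri–Vikram: 1; Dmitri–Leo: 1; Dmitri–Gus: 1; Dmitri–Zane: 1; Dmitri–Frank: 1; Dmitri–Ivy: 1; Dmitri–Kofi: 1; Kira–Juno: 1; Kira–Vikram: 1; Kira–Gus: 1/2; Kira–Zane: 1; Kira–Ivy: 1 … (+27 more pairs).
All other pairs contribute 0.
Summing the contributions gives betweenness(Bao) = 40.

40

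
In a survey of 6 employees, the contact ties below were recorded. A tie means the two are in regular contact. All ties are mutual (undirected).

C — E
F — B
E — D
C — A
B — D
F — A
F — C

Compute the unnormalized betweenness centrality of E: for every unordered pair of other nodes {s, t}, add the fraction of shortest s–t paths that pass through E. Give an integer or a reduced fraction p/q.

3/2

Pairs whose geodesics pass through E — A–D: 1/2; C–D: 1.
All other pairs contribute 0.
Summing the contributions gives betweenness(E) = 3/2.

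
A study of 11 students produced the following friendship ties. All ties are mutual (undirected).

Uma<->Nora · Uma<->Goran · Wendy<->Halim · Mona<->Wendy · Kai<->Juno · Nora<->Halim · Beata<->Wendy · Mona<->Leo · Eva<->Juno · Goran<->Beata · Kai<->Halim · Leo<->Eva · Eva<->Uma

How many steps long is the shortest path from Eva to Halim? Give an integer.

One shortest route is Eva – Juno – Kai – Halim, which uses 3 edges, and at distance 2 from Eva we only reach {Goran, Kai, Mona, Nora}, which does not include Halim. So d(Eva,Halim) = 3.

3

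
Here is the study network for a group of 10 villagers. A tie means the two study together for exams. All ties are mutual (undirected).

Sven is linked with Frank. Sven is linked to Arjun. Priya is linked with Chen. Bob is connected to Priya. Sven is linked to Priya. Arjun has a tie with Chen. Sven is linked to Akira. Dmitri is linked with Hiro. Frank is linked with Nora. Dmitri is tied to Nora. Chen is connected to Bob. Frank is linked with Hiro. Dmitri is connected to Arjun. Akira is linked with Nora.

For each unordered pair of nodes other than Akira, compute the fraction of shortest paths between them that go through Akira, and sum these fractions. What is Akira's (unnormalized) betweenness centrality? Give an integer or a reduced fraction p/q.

Pairs whose geodesics pass through Akira — Nora–Sven: 1/2; Nora–Priya: 1/2; Nora–Bob: 1/3.
All other pairs contribute 0.
Summing the contributions gives betweenness(Akira) = 4/3.

4/3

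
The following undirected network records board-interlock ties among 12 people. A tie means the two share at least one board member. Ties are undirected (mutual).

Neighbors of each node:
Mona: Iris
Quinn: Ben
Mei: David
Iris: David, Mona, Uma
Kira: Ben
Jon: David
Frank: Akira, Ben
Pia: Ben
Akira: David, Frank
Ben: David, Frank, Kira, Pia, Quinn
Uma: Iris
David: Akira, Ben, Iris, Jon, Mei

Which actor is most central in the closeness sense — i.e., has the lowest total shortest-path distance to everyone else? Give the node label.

David

Farness (sum of distances to all others) for each node — Akira:25, Ben:19, David:17, Frank:27, Iris:23, Jon:27, Kira:29, Mei:27, Mona:33, Pia:29, Quinn:29, Uma:33.
The smallest farness is 17, for David, so David has the highest closeness.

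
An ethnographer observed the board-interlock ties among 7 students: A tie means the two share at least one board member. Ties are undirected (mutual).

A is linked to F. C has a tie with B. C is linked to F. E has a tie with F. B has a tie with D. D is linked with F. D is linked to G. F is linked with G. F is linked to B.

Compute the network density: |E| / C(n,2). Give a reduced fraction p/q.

There are 9 edges and 7 nodes, so the maximum possible is C(7,2) = 21.
Density = 9/21 = 3/7.

3/7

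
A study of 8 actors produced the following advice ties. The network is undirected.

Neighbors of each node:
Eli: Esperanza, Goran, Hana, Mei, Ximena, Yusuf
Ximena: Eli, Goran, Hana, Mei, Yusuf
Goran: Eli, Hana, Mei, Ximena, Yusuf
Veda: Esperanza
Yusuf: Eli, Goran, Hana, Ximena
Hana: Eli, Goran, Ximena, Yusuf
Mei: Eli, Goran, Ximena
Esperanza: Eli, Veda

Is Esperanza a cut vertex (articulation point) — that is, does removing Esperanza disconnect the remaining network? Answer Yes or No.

Yes

Removing Esperanza leaves {Eli, Goran, Hana, Mei, Ximena, and Yusuf} with no path to {Veda}, so the network splits into 2 components. Esperanza is a cut vertex.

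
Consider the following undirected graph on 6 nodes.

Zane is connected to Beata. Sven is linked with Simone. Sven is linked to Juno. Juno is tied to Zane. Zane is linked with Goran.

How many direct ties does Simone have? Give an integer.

Simone is directly tied to Sven. That is 1 neighbor, so the degree of Simone is 1.

1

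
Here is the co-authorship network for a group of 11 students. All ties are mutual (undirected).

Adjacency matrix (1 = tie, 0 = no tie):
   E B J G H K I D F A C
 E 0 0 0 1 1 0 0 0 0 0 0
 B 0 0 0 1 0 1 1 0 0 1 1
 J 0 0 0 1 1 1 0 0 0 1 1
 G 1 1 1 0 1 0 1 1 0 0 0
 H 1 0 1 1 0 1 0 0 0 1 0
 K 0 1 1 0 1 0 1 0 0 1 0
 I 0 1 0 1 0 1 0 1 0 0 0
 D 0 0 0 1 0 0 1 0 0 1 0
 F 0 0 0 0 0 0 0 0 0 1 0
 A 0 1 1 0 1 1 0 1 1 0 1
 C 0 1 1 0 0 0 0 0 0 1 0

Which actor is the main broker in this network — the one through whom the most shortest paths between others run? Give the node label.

Unnormalized betweenness of each node: A:27/2, B:7/2, C:1/4, D:7/6, E:0, F:0, G:83/12, H:19/4, I:13/12, J:31/12, K:9/4.
A has the largest value, 27/2, making it the main broker — the node through which the most shortest paths run.

A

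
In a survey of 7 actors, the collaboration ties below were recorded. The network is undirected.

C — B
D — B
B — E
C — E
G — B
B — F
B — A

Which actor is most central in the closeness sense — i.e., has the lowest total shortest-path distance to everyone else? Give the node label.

Farness (sum of distances to all others) for each node — A:11, B:6, C:10, D:11, E:10, F:11, G:11.
The smallest farness is 6, for B, so B has the highest closeness.

B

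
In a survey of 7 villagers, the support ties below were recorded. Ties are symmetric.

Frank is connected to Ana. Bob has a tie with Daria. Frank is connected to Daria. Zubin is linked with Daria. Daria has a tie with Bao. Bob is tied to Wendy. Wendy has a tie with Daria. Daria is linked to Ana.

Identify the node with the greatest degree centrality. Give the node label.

Daria

Degrees — Ana:2, Bao:1, Bob:2, Daria:6, Frank:2, Wendy:2, Zubin:1.
The maximum is 6, attained only by Daria.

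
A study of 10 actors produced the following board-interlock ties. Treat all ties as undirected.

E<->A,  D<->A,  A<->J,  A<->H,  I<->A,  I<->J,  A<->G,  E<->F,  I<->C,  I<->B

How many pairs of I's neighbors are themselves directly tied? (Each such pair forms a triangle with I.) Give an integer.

I's neighbors: A, B, C, and J.
Neighbor pairs that are themselves tied: I–A–J. Each forms one triangle with I, for 1 in total.

1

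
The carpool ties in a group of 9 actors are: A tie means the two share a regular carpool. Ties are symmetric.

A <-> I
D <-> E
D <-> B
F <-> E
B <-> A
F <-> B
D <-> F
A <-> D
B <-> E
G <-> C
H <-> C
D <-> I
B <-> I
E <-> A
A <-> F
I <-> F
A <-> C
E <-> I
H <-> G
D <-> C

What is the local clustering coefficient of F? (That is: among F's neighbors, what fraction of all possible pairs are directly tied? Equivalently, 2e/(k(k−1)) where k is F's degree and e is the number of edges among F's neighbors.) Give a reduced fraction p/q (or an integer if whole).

1

F's neighbors: A, B, D, E, and I (k = 5).
Possible neighbor pairs: C(5,2) = 10. Edges among them: A–B, A–D, A–E, A–I, B–D, B–E, B–I, D–E, D–I, E–I → e = 10.
Clustering(F) = 10/10 = 1.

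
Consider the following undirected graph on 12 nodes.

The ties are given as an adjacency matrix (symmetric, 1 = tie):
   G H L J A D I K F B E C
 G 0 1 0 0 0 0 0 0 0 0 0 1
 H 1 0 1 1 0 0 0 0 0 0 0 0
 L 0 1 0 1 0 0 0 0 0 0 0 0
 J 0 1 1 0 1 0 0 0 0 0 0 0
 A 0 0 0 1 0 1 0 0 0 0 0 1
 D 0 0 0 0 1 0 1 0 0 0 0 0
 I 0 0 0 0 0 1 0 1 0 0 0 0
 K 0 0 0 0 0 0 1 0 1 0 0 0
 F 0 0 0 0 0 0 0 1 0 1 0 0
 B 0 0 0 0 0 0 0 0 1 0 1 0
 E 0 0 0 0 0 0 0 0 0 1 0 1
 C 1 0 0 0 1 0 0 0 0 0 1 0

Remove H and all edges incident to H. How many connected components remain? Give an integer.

1

H's neighbors (G, J, and L) remain reachable from one another through other ties, so the rest of the network stays in one piece.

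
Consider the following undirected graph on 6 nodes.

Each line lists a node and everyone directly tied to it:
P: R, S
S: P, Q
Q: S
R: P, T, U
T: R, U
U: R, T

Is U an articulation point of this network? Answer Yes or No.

Even without U, every remaining node can still reach every other (the residual graph is connected), so U is not a cut vertex.

No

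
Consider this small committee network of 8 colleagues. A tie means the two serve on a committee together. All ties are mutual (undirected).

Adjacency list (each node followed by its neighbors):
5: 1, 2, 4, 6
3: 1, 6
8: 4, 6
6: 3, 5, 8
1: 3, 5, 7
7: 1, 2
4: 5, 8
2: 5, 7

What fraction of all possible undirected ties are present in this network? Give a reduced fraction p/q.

There are 10 edges and 8 nodes, so the maximum possible is C(8,2) = 28.
Density = 10/28 = 5/14.

5/14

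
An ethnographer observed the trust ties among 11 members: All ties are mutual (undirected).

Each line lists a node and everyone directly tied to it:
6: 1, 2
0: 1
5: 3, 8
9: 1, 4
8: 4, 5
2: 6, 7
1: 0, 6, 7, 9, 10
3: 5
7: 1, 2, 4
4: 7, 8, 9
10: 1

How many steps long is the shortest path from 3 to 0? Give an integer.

One shortest route is 3 – 5 – 8 – 4 – 7 – 1 – 0, which uses 6 edges, and at distance 5 from 3 we only reach {1, 2}, which does not include 0. So d(3,0) = 6.

6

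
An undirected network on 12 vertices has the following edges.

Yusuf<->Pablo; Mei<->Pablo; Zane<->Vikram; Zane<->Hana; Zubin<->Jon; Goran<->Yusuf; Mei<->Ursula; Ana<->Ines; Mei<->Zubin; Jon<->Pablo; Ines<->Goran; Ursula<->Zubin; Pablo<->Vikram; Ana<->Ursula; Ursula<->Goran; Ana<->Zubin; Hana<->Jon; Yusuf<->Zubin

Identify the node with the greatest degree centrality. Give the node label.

Zubin

Degrees — Ana:3, Goran:3, Hana:2, Ines:2, Jon:3, Mei:3, Pablo:4, Ursula:4, Vikram:2, Yusuf:3, Zane:2, Zubin:5.
The maximum is 5, attained only by Zubin.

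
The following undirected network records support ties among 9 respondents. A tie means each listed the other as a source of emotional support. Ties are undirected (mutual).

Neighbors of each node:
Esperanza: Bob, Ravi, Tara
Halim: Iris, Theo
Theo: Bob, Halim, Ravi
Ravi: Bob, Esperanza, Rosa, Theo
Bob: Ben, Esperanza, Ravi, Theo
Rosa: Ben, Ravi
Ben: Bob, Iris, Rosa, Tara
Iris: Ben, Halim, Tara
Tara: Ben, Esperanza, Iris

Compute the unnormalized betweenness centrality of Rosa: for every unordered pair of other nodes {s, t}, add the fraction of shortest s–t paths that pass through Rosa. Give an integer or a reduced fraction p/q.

Pairs whose geodesics pass through Rosa — Iris–Ravi: 1/4; Ben–Ravi: 1/2.
All other pairs contribute 0.
Summing the contributions gives betweenness(Rosa) = 3/4.

3/4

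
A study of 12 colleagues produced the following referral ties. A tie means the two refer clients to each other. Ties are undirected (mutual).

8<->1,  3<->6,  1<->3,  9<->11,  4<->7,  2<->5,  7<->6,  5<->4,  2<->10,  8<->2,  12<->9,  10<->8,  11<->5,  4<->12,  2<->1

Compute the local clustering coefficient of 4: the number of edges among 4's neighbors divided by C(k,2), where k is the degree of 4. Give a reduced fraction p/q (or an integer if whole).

4's neighbors: 5, 7, and 12 (k = 3).
Possible neighbor pairs: C(3,2) = 3. Edges among them: none → e = 0.
Clustering(4) = 0/3 = 0.

0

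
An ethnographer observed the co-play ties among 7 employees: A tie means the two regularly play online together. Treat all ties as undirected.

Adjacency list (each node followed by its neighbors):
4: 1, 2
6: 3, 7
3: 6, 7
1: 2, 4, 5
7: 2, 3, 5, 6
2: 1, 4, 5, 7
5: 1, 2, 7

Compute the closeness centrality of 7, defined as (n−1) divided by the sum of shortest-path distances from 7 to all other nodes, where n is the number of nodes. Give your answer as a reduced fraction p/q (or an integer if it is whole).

Distances from 7: 1:2, 2:1, 3:1, 4:2, 5:1, 6:1. Sum = 8.
n = 7, so closeness = 6/8 = 3/4.

3/4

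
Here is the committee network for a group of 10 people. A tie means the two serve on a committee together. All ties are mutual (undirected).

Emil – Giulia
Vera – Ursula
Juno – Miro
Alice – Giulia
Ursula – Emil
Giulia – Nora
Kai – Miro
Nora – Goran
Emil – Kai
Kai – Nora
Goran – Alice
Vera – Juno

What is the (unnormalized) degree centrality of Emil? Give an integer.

3

Emil is directly tied to Giulia, Kai, and Ursula. That is 3 neighbors, so the degree of Emil is 3.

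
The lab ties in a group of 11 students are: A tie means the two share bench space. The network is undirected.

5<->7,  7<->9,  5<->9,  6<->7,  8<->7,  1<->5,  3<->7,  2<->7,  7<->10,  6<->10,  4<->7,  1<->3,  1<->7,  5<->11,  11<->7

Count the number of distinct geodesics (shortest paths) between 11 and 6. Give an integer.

1

The shortest distance is 2, and the only length-2 path is 11–7–6. So there is exactly 1 shortest path.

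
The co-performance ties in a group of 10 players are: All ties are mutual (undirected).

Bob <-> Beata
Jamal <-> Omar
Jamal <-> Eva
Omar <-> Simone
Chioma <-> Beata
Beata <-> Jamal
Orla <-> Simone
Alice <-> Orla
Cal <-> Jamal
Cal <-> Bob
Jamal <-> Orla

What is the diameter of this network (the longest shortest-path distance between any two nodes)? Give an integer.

Eccentricity of each node (its greatest distance to any other): Alice:4, Beata:3, Bob:4, Cal:3, Chioma:4, Eva:3, Jamal:2, Omar:3, Orla:3, Simone:4.
The maximum eccentricity is 4, realized for instance by the pair Bob–Alice via Bob – Beata – Jamal – Orla – Alice. So the diameter is 4.

4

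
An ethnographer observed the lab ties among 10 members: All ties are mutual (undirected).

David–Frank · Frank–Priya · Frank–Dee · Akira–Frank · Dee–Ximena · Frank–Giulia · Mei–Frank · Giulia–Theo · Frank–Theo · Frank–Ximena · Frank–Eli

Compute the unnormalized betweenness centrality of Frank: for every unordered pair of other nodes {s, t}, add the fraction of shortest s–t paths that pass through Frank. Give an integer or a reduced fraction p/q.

Pairs whose geodesics pass through Frank — Akira–Theo: 1; Akira–Mei: 1; Akira–Ximena: 1; Akira–Eli: 1; Akira–Dee: 1; Akira–David: 1; Akira–Giulia: 1; Akira–Priya: 1; Theo–Mei: 1; Theo–Ximena: 1; Theo–Eli: 1; Theo–Dee: 1; Theo–David: 1; Theo–Priya: 1 … (+20 more pairs).
All other pairs contribute 0.
Summing the contributions gives betweenness(Frank) = 34.

34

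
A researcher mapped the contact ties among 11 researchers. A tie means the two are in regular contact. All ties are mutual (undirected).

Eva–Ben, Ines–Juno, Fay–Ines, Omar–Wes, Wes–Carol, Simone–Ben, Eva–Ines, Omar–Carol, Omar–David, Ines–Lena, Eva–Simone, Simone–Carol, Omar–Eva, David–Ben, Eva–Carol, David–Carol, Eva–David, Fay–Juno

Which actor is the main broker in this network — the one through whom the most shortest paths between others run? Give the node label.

Eva

Unnormalized betweenness of each node: Ben:1/3, Carol:163/30, David:37/30, Eva:391/15, Fay:0, Ines:23, Juno:0, Lena:0, Omar:17/5, Simone:8/15, Wes:0.
Eva has the largest value, 391/15, making it the main broker — the node through which the most shortest paths run.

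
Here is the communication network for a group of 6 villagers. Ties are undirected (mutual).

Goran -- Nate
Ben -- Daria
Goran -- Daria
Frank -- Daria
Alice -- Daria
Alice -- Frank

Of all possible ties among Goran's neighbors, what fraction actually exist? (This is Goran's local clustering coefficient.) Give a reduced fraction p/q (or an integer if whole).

0

Goran's neighbors: Daria and Nate (k = 2).
Possible neighbor pairs: C(2,2) = 1. Edges among them: none → e = 0.
Clustering(Goran) = 0/1.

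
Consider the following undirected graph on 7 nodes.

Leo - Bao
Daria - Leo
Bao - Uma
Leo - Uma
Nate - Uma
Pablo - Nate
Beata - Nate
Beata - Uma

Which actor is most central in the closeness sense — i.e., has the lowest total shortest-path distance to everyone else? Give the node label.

Farness (sum of distances to all others) for each node — Bao:11, Beata:11, Daria:15, Leo:10, Nate:10, Pablo:15, Uma:8.
The smallest farness is 8, for Uma, so Uma has the highest closeness.

Uma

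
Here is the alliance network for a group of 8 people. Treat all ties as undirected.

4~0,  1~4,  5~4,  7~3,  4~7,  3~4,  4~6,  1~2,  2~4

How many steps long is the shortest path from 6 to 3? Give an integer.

2

One shortest route is 6 – 4 – 3, which uses 2 edges, and 6 and 3 are not directly tied, so nothing shorter exists. So d(6,3) = 2.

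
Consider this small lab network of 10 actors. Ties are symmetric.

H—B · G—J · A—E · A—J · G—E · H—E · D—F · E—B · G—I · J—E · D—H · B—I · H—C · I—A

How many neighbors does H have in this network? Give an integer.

4

H is directly tied to B, C, D, and E. That is 4 neighbors, so the degree of H is 4.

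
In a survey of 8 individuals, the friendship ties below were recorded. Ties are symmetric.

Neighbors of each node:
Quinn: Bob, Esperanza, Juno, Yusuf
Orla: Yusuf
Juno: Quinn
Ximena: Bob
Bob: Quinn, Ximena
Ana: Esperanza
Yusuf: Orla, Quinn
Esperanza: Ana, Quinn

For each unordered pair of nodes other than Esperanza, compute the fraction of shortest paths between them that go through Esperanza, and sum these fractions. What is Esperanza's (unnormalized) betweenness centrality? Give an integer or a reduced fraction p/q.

Pairs whose geodesics pass through Esperanza — Bob–Ana: 1; Ana–Yusuf: 1; Ana–Ximena: 1; Ana–Quinn: 1; Ana–Orla: 1; Ana–Juno: 1.
All other pairs contribute 0.
Summing the contributions gives betweenness(Esperanza) = 6.

6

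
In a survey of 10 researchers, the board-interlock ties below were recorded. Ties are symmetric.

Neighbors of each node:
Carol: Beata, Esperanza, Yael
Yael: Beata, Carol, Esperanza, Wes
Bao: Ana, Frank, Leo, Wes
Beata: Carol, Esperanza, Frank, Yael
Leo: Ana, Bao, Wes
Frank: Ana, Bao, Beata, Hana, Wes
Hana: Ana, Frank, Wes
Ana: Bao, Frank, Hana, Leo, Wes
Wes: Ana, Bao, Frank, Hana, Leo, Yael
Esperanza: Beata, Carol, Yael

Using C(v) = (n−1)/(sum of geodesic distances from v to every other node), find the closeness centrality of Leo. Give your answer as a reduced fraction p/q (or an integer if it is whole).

Distances from Leo: Ana:1, Bao:1, Beata:3, Carol:3, Esperanza:3, Frank:2, Hana:2, Wes:1, Yael:2. Sum = 18.
n = 10, so closeness = 9/18 = 1/2.

1/2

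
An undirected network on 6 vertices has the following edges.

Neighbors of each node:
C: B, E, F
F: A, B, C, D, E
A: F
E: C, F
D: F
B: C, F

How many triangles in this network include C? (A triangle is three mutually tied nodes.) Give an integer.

2

C's neighbors: B, E, and F.
Neighbor pairs that are themselves tied: C–B–F; C–E–F. Each forms one triangle with C, for 2 in total.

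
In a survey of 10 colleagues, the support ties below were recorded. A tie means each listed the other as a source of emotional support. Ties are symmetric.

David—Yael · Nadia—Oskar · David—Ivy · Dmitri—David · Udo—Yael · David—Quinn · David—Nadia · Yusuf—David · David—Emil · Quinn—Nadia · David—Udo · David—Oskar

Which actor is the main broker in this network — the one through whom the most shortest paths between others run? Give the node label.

Unnormalized betweenness of each node: David:65/2, Dmitri:0, Emil:0, Ivy:0, Nadia:1/2, Oskar:0, Quinn:0, Udo:0, Yael:0, Yusuf:0.
David has the largest value, 65/2, making it the main broker — the node through which the most shortest paths run.

David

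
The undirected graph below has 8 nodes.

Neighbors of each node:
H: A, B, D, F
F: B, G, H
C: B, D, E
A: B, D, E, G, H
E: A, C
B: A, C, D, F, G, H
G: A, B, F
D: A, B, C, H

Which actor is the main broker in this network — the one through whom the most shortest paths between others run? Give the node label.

Unnormalized betweenness of each node: A:55/12, B:5, C:5/4, D:5/6, E:1/3, F:1/3, G:7/12, H:13/12.
B has the largest value, 5, making it the main broker — the node through which the most shortest paths run.

B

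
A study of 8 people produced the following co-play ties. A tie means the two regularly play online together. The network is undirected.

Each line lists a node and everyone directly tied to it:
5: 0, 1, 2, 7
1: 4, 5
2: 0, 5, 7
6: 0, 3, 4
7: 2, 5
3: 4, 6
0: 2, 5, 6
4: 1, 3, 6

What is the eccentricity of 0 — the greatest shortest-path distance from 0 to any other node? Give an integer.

2

Distances from 0: 1:2, 2:1, 3:2, 4:2, 5:1, 6:1, 7:2.
The largest is 2 (to 7, 1, 4, and 3), so the eccentricity of 0 is 2.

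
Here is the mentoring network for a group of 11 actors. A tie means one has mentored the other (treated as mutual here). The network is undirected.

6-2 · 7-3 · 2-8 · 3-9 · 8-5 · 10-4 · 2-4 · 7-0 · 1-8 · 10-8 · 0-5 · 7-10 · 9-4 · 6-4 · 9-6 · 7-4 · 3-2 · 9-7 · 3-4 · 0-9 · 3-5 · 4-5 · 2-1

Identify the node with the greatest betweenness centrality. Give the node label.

4

Unnormalized betweenness of each node: 0:19/24, 1:0, 2:173/24, 3:25/8, 4:97/12, 5:17/4, 6:11/12, 7:73/24, 8:115/24, 9:23/8, 10:23/12.
4 has the largest value, 97/12, making it the main broker — the node through which the most shortest paths run.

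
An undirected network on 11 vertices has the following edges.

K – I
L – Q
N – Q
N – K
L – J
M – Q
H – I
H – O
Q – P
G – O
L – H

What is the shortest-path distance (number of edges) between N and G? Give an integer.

One shortest route is N – Q – L – H – O – G, which uses 5 edges, and at distance 4 from N we only reach {O}, which does not include G. So d(N,G) = 5.

5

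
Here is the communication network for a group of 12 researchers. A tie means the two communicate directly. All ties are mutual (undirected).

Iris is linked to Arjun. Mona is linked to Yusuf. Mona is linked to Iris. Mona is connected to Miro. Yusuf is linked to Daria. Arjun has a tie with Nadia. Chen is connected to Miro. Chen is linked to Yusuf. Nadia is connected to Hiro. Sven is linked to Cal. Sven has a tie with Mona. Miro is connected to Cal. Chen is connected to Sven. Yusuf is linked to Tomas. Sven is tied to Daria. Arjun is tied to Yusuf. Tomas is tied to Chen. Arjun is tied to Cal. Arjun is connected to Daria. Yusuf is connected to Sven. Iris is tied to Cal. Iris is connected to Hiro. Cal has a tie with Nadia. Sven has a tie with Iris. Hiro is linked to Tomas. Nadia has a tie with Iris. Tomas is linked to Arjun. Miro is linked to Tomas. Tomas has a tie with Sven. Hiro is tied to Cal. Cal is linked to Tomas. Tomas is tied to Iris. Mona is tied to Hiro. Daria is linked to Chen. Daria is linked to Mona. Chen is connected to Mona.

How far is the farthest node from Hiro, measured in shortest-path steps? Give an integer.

2

Distances from Hiro: Arjun:2, Cal:1, Chen:2, Daria:2, Iris:1, Miro:2, Mona:1, Nadia:1, Sven:2, Tomas:1, Yusuf:2.
The largest is 2 (to Miro, Sven, Arjun, Yusuf, Chen, and Daria), so the eccentricity of Hiro is 2.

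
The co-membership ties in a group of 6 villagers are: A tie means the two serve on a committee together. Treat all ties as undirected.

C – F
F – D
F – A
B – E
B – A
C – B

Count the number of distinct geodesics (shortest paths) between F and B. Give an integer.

2

The shortest distance is 2. The length-2 paths are: F–C–B; F–A–B.
That gives 2 distinct shortest paths.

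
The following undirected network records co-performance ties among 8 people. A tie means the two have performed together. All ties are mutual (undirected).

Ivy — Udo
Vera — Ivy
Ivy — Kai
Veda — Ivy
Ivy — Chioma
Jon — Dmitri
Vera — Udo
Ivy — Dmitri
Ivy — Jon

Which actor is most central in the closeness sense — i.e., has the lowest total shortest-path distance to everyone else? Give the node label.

Farness (sum of distances to all others) for each node — Chioma:13, Dmitri:12, Ivy:7, Jon:12, Kai:13, Udo:12, Veda:13, Vera:12.
The smallest farness is 7, for Ivy, so Ivy has the highest closeness.

Ivy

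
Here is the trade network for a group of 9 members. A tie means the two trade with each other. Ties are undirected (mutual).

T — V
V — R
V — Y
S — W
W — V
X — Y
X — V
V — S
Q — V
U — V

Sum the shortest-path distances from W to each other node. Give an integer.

Distances from W: Q:2, R:2, S:1, T:2, U:2, V:1, X:2, Y:2.
Sum = 2 + 2 + 1 + 2 + 2 + 1 + 2 + 2 = 14.

14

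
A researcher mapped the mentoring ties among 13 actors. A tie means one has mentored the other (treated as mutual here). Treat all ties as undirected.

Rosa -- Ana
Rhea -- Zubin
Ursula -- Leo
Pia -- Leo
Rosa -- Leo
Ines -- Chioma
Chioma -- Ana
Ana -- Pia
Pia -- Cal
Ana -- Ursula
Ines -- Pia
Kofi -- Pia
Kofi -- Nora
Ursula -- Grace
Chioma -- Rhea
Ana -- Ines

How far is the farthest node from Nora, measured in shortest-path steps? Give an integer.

Distances from Nora: Ana:3, Cal:3, Chioma:4, Grace:5, Ines:3, Kofi:1, Leo:3, Pia:2, Rhea:5, Rosa:4, Ursula:4, Zubin:6.
The largest is 6 (to Zubin), so the eccentricity of Nora is 6.

6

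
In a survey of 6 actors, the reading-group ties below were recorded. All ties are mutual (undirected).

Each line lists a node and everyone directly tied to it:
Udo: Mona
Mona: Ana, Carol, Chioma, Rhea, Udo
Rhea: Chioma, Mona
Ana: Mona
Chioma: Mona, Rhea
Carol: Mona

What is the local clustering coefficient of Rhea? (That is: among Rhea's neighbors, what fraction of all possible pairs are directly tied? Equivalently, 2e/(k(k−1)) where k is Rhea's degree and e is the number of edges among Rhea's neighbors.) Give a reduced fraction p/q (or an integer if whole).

1

Rhea's neighbors: Chioma and Mona (k = 2).
Possible neighbor pairs: C(2,2) = 1. Edges among them: Chioma–Mona → e = 1.
Clustering(Rhea) = 1/1.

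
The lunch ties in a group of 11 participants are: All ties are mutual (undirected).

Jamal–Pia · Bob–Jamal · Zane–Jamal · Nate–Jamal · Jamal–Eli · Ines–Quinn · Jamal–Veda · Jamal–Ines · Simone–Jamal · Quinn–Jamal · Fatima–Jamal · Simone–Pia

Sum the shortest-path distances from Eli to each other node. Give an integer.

19

Distances from Eli: Bob:2, Fatima:2, Ines:2, Jamal:1, Nate:2, Pia:2, Quinn:2, Simone:2, Veda:2, Zane:2.
Sum = 2 + 2 + 2 + 1 + 2 + 2 + 2 + 2 + 2 + 2 = 19.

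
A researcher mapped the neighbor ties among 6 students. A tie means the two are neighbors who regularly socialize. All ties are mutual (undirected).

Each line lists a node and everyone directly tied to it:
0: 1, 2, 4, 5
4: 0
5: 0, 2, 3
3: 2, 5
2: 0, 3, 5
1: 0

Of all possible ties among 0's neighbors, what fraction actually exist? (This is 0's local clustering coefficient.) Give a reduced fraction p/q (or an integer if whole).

1/6

0's neighbors: 1, 2, 4, and 5 (k = 4).
Possible neighbor pairs: C(4,2) = 6. Edges among them: 2–5 → e = 1.
Clustering(0) = 1/6.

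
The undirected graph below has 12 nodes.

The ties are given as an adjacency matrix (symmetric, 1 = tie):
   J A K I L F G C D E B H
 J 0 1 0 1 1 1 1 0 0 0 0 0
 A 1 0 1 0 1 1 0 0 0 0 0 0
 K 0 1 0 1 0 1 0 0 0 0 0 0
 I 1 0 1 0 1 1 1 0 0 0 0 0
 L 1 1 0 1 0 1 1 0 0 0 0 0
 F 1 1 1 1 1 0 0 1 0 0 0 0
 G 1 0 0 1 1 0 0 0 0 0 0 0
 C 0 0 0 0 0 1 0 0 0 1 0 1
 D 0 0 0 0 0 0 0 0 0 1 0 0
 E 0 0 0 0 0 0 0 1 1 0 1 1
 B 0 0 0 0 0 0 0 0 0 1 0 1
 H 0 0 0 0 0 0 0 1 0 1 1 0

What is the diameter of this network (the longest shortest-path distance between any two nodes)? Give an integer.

Eccentricity of each node (its greatest distance to any other): A:4, B:5, C:3, D:5, E:4, F:3, G:5, H:4, I:4, J:4, K:4, L:4.
The maximum eccentricity is 5, realized for instance by the pair G–D via G – J – F – C – E – D. So the diameter is 5.

5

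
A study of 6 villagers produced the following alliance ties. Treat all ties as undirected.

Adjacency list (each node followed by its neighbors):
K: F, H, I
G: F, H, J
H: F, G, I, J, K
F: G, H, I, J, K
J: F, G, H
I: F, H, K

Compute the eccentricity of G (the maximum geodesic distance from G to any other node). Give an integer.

Distances from G: F:1, H:1, I:2, J:1, K:2.
The largest is 2 (to I and K), so the eccentricity of G is 2.

2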